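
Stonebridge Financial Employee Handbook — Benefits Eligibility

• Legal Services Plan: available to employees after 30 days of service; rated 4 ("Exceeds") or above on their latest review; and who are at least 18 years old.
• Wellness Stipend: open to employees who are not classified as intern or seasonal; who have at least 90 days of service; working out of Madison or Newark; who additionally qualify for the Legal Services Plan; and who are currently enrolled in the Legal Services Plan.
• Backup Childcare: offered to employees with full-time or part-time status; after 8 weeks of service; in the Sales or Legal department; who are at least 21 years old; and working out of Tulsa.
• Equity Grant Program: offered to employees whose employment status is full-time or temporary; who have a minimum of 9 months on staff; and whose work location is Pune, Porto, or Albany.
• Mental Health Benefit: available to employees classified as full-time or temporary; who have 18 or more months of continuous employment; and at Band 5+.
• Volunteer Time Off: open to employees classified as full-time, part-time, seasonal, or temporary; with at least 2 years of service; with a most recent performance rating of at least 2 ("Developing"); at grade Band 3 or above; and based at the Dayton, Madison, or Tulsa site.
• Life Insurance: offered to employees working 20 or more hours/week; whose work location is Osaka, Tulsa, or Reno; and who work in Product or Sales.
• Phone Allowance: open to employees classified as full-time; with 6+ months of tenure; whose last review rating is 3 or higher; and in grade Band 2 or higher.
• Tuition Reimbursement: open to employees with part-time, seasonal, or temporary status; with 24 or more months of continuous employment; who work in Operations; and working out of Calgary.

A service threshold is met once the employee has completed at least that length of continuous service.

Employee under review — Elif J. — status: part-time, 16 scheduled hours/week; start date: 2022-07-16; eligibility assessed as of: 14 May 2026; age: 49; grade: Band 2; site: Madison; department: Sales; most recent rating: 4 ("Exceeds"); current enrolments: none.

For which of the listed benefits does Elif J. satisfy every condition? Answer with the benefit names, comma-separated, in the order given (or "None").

Service from 2022-07-16 to 14 May 2026: 1398 days.
Legal Services Plan — service 1398 days ≥ 30 days ✓; rating 4 ≥ 4 ✓; age 49 ≥ 18 ✓ → eligible.
Wellness Stipend — status part-time ✓ (not excluded); service 1398 days ≥ 90 days ✓; site Madison ✓; eligible for Legal Services Plan ✓; not enrolled in Legal Services Plan ✗ → not eligible.
Backup Childcare — status part-time ✓; service 1398 days ≥ 8 weeks (≈56 days) ✓; dept Sales ✓; age 49 ≥ 21 ✓; site Madison ✗ (not Tulsa) → not eligible.
Equity Grant Program — status part-time ✗ (requires full-time or temporary) → not eligible.
Mental Health Benefit — status part-time ✗ (requires full-time or temporary) → not eligible.
Volunteer Time Off — status part-time ✓; service 1398 days ≥ 2 years (≈730 days) ✓; rating 4 ≥ 2 ✓; grade Band 2 < Band 3 ✗ → not eligible.
Life Insurance — 16 hrs/wk < 20 ✗ → not eligible.
Phone Allowance — status part-time ✗ (requires full-time) → not eligible.
Tuition Reimbursement — status part-time ✓; service 1398 days ≥ 24 months (≈720 days) ✓; dept Sales ✗ → not eligible.

Legal Services Plan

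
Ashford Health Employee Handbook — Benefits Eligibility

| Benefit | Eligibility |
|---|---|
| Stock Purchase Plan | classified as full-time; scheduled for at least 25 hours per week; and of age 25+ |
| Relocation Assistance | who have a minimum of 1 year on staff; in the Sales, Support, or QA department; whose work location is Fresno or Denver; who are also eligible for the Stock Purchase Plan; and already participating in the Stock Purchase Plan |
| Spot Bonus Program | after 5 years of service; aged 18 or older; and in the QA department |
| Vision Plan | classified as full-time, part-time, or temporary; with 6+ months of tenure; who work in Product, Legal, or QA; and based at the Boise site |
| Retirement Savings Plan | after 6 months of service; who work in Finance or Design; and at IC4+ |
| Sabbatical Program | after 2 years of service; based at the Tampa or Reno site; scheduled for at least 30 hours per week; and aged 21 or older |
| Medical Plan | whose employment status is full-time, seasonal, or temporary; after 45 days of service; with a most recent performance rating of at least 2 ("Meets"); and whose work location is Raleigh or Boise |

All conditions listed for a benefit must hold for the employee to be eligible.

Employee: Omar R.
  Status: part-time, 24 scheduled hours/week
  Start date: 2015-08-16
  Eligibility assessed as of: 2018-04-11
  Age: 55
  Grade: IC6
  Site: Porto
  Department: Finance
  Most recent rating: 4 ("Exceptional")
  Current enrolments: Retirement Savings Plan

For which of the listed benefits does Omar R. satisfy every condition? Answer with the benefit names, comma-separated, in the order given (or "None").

Retirement Savings Plan

Service from 2015-08-16 to 2018-04-11: 969 days.
Stock Purchase Plan — status part-time ✗ (requires full-time) → not eligible.
Relocation Assistance — service 969 days ≥ 1 year (≈365 days) ✓; dept Finance ✗ → not eligible.
Spot Bonus Program — service 969 days < 5 years (≈1825 days) ✗ → not eligible.
Vision Plan — status part-time ✓; service 969 days ≥ 6 months (≈180 days) ✓; dept Finance ✗ → not eligible.
Retirement Savings Plan — service 969 days ≥ 6 months (≈180 days) ✓; dept Finance ✓; grade IC6 ≥ IC4 ✓ → eligible.
Sabbatical Program — service 969 days ≥ 2 years (≈730 days) ✓; site Porto ✗ (not Tampa or Reno) → not eligible.
Medical Plan — status part-time ✗ (requires full-time, seasonal, or temporary) → not eligible.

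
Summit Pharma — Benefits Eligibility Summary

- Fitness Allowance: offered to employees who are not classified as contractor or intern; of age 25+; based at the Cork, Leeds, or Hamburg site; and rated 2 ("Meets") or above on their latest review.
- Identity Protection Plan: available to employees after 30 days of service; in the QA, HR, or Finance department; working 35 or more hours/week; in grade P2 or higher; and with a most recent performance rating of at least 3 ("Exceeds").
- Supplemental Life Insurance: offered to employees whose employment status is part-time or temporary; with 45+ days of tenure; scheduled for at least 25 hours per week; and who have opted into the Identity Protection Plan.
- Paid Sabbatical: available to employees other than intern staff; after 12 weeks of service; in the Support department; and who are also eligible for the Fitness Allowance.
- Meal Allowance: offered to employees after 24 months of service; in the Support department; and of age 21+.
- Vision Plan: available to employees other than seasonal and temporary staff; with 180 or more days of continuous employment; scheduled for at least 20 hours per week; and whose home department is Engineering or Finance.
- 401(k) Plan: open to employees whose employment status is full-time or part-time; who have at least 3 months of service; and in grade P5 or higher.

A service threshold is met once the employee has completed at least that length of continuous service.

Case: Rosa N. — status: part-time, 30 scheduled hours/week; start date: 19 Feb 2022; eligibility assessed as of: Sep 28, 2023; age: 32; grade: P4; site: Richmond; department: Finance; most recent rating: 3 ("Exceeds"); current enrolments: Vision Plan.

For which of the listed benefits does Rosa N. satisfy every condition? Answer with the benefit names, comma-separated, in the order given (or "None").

Service from 19 Feb 2022 to Sep 28, 2023: 586 days.
Fitness Allowance — status part-time ✓ (not excluded); age 32 ≥ 25 ✓; site Richmond ✗ (not Cork, Leeds, or Hamburg) → not eligible.
Identity Protection Plan — service 586 days ≥ 30 days ✓; dept Finance ✓; 30 hrs/wk < 35 ✗ → not eligible.
Supplemental Life Insurance — status part-time ✓; service 586 days ≥ 45 days ✓; 30 hrs/wk ≥ 25 ✓; not enrolled in Identity Protection Plan ✗ → not eligible.
Paid Sabbatical — status part-time ✓ (not excluded); service 586 days ≥ 12 weeks (≈84 days) ✓; dept Finance ✗ → not eligible.
Meal Allowance — service 586 days < 24 months (≈720 days) ✗ → not eligible.
Vision Plan — status part-time ✓ (not excluded); service 586 days ≥ 180 days ✓; 30 hrs/wk ≥ 20 ✓; dept Finance ✓ → eligible.
401(k) Plan — status part-time ✓; service 586 days ≥ 3 months (≈90 days) ✓; grade P4 < P5 ✗ → not eligible.

Vision Plan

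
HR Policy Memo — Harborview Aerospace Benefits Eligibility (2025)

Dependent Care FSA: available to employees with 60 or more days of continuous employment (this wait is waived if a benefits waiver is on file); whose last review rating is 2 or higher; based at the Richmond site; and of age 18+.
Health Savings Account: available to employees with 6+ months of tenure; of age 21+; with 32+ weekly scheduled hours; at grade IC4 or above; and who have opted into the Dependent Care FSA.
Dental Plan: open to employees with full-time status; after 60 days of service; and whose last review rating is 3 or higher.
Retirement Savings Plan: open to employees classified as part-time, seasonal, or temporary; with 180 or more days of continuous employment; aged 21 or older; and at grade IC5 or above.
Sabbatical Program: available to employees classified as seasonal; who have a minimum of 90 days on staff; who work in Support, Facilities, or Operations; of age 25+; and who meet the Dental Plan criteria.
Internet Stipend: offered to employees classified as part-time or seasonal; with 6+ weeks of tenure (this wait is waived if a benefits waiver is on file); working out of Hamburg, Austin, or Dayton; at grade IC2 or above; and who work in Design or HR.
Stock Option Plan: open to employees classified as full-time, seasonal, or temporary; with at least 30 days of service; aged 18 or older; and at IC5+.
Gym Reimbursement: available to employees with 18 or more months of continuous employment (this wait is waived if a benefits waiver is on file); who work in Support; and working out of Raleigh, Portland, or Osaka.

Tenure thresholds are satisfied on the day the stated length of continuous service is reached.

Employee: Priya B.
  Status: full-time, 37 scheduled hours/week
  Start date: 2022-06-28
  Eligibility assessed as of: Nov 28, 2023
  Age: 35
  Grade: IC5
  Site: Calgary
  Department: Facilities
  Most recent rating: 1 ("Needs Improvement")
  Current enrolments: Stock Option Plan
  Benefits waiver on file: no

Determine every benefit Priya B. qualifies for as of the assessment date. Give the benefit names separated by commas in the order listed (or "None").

Service from 2022-06-28 to Nov 28, 2023: 518 days.
Dependent Care FSA — no waiver, service 518 days ≥ 60 days ✓; rating 1 < 2 ✗ → not eligible.
Health Savings Account — service 518 days ≥ 6 months (≈180 days) ✓; age 35 ≥ 21 ✓; 37 hrs/wk ≥ 32 ✓; grade IC5 ≥ IC4 ✓; not enrolled in Dependent Care FSA ✗ → not eligible.
Dental Plan — status full-time ✓; service 518 days ≥ 60 days ✓; rating 1 < 3 ✗ → not eligible.
Retirement Savings Plan — status full-time ✗ (requires part-time, seasonal, or temporary) → not eligible.
Sabbatical Program — status full-time ✗ (requires seasonal) → not eligible.
Internet Stipend — status full-time ✗ (requires part-time or seasonal) → not eligible.
Stock Option Plan — status full-time ✓; service 518 days ≥ 30 days ✓; age 35 ≥ 18 ✓; grade IC5 ≥ IC5 ✓ → eligible.
Gym Reimbursement — no waiver, service 518 days < 18 months (≈540 days) ✗ → not eligible.

Stock Option Plan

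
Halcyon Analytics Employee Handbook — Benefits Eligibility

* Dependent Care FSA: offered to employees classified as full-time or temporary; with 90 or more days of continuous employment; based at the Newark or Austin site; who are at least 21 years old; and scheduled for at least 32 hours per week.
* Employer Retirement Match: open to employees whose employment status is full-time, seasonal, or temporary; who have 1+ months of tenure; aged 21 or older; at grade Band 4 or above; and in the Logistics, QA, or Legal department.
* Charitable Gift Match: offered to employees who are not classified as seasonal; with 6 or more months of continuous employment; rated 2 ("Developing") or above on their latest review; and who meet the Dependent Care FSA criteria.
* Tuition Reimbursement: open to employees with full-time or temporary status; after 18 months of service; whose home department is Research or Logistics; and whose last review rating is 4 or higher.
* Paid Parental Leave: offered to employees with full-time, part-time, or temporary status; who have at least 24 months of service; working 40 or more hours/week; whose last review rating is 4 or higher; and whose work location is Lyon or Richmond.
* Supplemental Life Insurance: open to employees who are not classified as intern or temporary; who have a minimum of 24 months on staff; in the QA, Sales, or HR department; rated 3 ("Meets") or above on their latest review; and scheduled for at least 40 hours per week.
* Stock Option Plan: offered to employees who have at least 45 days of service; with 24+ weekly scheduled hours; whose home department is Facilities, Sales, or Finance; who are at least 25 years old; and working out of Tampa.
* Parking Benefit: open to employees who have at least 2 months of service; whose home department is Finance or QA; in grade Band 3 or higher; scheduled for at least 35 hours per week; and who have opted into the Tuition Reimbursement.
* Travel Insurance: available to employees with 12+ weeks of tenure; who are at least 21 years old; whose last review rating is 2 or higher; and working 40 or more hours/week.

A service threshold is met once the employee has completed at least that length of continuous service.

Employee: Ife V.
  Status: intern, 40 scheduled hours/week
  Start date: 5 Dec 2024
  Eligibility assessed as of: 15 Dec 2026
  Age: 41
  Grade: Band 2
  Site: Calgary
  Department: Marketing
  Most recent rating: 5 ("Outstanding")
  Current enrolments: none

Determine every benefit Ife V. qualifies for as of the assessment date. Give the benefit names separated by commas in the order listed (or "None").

Travel Insurance

Service from 5 Dec 2024 to 15 Dec 2026: 740 days.
Dependent Care FSA — status intern ✗ (requires full-time or temporary) → not eligible.
Employer Retirement Match — status intern ✗ (requires full-time, seasonal, or temporary) → not eligible.
Charitable Gift Match — status intern ✓ (not excluded); service 740 days ≥ 6 months (≈180 days) ✓; rating 5 ≥ 2 ✓; not eligible for Dependent Care FSA ✗ → not eligible.
Tuition Reimbursement — status intern ✗ (requires full-time or temporary) → not eligible.
Paid Parental Leave — status intern ✗ (requires full-time, part-time, or temporary) → not eligible.
Supplemental Life Insurance — status intern ✗ (excluded) → not eligible.
Stock Option Plan — service 740 days ≥ 45 days ✓; 40 hrs/wk ≥ 24 ✓; dept Marketing ✗ → not eligible.
Parking Benefit — service 740 days ≥ 2 months (≈60 days) ✓; dept Marketing ✗ → not eligible.
Travel Insurance — service 740 days ≥ 12 weeks (≈84 days) ✓; age 41 ≥ 21 ✓; rating 5 ≥ 2 ✓; 40 hrs/wk ≥ 40 ✓ → eligible.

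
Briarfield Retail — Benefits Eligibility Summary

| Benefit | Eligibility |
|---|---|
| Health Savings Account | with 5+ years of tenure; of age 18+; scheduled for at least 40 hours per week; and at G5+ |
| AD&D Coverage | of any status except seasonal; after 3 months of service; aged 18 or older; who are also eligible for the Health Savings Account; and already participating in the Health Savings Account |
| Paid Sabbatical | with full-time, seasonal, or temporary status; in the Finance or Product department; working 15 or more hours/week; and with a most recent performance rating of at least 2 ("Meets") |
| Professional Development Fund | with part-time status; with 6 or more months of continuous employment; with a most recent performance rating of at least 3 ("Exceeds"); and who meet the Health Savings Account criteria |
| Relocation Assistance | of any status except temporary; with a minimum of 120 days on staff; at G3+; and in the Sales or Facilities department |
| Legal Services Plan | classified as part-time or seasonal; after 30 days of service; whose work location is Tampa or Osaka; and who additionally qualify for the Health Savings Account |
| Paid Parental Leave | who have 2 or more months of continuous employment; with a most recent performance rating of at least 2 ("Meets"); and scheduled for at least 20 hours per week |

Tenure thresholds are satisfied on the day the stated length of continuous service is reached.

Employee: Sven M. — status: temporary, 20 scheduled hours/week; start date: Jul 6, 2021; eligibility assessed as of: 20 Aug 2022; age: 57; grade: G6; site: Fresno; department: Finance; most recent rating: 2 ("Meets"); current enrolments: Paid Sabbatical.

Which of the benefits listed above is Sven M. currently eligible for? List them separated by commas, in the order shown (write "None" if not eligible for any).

Service from Jul 6, 2021 to 20 Aug 2022: 410 days.
Health Savings Account — service 410 days < 5 years (≈1825 days) ✗ → not eligible.
AD&D Coverage — status temporary ✓ (not excluded); service 410 days ≥ 3 months (≈90 days) ✓; age 57 ≥ 18 ✓; not eligible for Health Savings Account ✗ → not eligible.
Paid Sabbatical — status temporary ✓; dept Finance ✓; 20 hrs/wk ≥ 15 ✓; rating 2 ≥ 2 ✓ → eligible.
Professional Development Fund — status temporary ✗ (requires part-time) → not eligible.
Relocation Assistance — status temporary ✗ (excluded) → not eligible.
Legal Services Plan — status temporary ✗ (requires part-time or seasonal) → not eligible.
Paid Parental Leave — service 410 days ≥ 2 months (≈60 days) ✓; rating 2 ≥ 2 ✓; 20 hrs/wk ≥ 20 ✓ → eligible.

Paid Sabbatical, Paid Parental Leave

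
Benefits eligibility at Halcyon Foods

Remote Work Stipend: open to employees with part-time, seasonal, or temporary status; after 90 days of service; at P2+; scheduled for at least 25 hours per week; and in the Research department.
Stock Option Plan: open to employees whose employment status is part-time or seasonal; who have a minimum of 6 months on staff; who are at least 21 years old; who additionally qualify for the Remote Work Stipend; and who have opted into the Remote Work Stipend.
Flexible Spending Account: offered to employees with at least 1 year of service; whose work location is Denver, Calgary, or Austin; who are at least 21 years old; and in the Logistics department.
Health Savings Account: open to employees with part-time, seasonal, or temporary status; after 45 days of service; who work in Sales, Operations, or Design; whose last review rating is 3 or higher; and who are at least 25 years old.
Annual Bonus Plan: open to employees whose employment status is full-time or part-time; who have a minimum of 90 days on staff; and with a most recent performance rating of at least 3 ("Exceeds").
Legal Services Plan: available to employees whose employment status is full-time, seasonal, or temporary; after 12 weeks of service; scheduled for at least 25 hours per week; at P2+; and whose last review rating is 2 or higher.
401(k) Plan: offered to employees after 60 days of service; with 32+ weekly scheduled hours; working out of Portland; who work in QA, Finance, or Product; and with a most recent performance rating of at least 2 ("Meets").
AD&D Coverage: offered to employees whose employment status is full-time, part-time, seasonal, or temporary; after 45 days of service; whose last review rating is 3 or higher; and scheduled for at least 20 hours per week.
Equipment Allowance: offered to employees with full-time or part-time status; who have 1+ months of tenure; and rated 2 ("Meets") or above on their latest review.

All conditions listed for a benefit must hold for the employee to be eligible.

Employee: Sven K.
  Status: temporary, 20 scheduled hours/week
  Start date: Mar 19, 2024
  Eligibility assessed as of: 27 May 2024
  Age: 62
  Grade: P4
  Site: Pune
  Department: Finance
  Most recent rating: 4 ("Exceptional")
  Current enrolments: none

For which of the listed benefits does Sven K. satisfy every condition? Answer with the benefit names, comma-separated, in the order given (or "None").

Service from Mar 19, 2024 to 27 May 2024: 69 days.
Remote Work Stipend — status temporary ✓; service 69 days < 90 days ✗ → not eligible.
Stock Option Plan — status temporary ✗ (requires part-time or seasonal) → not eligible.
Flexible Spending Account — service 69 days < 1 year (≈365 days) ✗ → not eligible.
Health Savings Account — status temporary ✓; service 69 days ≥ 45 days ✓; dept Finance ✗ → not eligible.
Annual Bonus Plan — status temporary ✗ (requires full-time or part-time) → not eligible.
Legal Services Plan — status temporary ✓; service 69 days < 12 weeks (≈84 days) ✗ → not eligible.
401(k) Plan — service 69 days ≥ 60 days ✓; 20 hrs/wk < 32 ✗ → not eligible.
AD&D Coverage — status temporary ✓; service 69 days ≥ 45 days ✓; rating 4 ≥ 3 ✓; 20 hrs/wk ≥ 20 ✓ → eligible.
Equipment Allowance — status temporary ✗ (requires full-time or part-time) → not eligible.

AD&D Coverage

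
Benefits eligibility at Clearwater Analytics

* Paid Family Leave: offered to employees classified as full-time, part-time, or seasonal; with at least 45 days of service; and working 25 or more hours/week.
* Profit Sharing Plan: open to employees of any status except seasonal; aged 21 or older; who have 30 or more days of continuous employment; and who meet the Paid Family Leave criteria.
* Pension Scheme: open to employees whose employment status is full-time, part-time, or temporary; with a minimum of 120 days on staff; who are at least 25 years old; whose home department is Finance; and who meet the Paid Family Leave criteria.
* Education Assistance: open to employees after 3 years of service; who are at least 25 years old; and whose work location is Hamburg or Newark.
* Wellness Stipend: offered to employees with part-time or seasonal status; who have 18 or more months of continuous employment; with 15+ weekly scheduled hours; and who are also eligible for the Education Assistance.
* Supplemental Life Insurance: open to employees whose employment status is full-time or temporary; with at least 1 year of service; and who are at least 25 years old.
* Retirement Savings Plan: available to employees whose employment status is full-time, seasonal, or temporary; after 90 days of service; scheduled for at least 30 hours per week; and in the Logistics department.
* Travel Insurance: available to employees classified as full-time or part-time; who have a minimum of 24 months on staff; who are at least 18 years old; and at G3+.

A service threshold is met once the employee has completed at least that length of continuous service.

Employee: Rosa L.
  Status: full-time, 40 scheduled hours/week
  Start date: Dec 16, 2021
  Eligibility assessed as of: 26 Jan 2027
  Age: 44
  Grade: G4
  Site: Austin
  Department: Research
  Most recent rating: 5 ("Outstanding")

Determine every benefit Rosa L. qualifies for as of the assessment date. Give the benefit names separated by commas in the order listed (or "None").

Service from Dec 16, 2021 to 26 Jan 2027: 1867 days.
Paid Family Leave — status full-time ✓; service 1867 days ≥ 45 days ✓; 40 hrs/wk ≥ 25 ✓ → eligible.
Profit Sharing Plan — status full-time ✓ (not excluded); age 44 ≥ 21 ✓; service 1867 days ≥ 30 days ✓; eligible for Paid Family Leave ✓ → eligible.
Pension Scheme — status full-time ✓; service 1867 days ≥ 120 days ✓; age 44 ≥ 25 ✓; dept Research ✗ → not eligible.
Education Assistance — service 1867 days ≥ 3 years (≈1095 days) ✓; age 44 ≥ 25 ✓; site Austin ✗ (not Hamburg or Newark) → not eligible.
Wellness Stipend — status full-time ✗ (requires part-time or seasonal) → not eligible.
Supplemental Life Insurance — status full-time ✓; service 1867 days ≥ 1 year (≈365 days) ✓; age 44 ≥ 25 ✓ → eligible.
Retirement Savings Plan — status full-time ✓; service 1867 days ≥ 90 days ✓; 40 hrs/wk ≥ 30 ✓; dept Research ✗ → not eligible.
Travel Insurance — status full-time ✓; service 1867 days ≥ 24 months (≈720 days) ✓; age 44 ≥ 18 ✓; grade G4 ≥ G3 ✓ → eligible.

Paid Family Leave, Profit Sharing Plan, Supplemental Life Insurance, Travel Insurance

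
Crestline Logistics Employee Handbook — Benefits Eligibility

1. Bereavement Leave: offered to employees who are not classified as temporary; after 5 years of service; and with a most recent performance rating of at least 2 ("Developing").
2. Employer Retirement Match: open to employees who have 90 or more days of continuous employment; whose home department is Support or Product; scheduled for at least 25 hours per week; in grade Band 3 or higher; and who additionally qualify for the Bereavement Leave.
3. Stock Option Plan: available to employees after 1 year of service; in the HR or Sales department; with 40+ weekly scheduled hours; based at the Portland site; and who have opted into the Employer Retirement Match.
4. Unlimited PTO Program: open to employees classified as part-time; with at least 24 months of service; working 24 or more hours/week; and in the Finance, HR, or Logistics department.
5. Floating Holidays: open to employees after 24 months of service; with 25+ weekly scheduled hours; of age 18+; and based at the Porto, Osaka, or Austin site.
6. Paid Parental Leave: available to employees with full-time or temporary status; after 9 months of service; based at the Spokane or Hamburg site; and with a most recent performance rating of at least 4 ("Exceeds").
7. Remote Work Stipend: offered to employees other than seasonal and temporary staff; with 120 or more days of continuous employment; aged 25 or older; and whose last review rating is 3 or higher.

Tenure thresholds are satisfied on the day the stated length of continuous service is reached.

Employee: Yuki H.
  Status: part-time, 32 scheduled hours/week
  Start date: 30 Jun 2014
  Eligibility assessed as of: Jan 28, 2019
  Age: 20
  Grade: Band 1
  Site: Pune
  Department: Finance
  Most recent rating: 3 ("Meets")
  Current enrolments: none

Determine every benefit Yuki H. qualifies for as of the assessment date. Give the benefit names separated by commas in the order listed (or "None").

Service from 30 Jun 2014 to Jan 28, 2019: 1673 days.
Bereavement Leave — status part-time ✓ (not excluded); service 1673 days < 5 years (≈1825 days) ✗ → not eligible.
Employer Retirement Match — service 1673 days ≥ 90 days ✓; dept Finance ✗ → not eligible.
Stock Option Plan — service 1673 days ≥ 1 year (≈365 days) ✓; dept Finance ✗ → not eligible.
Unlimited PTO Program — status part-time ✓; service 1673 days ≥ 24 months (≈720 days) ✓; 32 hrs/wk ≥ 24 ✓; dept Finance ✓ → eligible.
Floating Holidays — service 1673 days ≥ 24 months (≈720 days) ✓; 32 hrs/wk ≥ 25 ✓; age 20 ≥ 18 ✓; site Pune ✗ (not Porto, Osaka, or Austin) → not eligible.
Paid Parental Leave — status part-time ✗ (requires full-time or temporary) → not eligible.
Remote Work Stipend — status part-time ✓ (not excluded); service 1673 days ≥ 120 days ✓; age 20 < 25 ✗ → not eligible.

Unlimited PTO Program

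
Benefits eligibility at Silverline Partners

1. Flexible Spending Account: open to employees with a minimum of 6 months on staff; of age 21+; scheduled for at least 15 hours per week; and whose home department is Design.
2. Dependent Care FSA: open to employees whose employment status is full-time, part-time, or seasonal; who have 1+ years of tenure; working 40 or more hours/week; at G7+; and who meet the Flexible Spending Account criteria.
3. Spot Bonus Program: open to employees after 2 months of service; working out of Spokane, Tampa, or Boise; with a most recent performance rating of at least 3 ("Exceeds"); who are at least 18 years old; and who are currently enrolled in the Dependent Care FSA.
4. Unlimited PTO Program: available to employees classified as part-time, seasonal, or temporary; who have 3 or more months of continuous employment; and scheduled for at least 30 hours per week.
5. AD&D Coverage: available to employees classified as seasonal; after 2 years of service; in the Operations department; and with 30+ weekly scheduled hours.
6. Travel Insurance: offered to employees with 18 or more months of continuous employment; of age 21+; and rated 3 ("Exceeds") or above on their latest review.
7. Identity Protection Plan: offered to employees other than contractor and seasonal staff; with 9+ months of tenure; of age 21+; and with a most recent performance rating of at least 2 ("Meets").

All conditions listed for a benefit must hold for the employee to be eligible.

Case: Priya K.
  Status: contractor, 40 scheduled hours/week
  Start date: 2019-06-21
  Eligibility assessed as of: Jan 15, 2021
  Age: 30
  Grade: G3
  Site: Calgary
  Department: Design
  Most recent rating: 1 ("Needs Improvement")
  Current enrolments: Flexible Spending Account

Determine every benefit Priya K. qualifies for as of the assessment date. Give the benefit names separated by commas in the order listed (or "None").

Service from 2019-06-21 to Jan 15, 2021: 574 days.
Flexible Spending Account — service 574 days ≥ 6 months (≈180 days) ✓; age 30 ≥ 21 ✓; 40 hrs/wk ≥ 15 ✓; dept Design ✓ → eligible.
Dependent Care FSA — status contractor ✗ (requires full-time, part-time, or seasonal) → not eligible.
Spot Bonus Program — service 574 days ≥ 2 months (≈60 days) ✓; site Calgary ✗ (not Spokane, Tampa, or Boise) → not eligible.
Unlimited PTO Program — status contractor ✗ (requires part-time, seasonal, or temporary) → not eligible.
AD&D Coverage — status contractor ✗ (requires seasonal) → not eligible.
Travel Insurance — service 574 days ≥ 18 months (≈540 days) ✓; age 30 ≥ 21 ✓; rating 1 < 3 ✗ → not eligible.
Identity Protection Plan — status contractor ✗ (excluded) → not eligible.

Flexible Spending Account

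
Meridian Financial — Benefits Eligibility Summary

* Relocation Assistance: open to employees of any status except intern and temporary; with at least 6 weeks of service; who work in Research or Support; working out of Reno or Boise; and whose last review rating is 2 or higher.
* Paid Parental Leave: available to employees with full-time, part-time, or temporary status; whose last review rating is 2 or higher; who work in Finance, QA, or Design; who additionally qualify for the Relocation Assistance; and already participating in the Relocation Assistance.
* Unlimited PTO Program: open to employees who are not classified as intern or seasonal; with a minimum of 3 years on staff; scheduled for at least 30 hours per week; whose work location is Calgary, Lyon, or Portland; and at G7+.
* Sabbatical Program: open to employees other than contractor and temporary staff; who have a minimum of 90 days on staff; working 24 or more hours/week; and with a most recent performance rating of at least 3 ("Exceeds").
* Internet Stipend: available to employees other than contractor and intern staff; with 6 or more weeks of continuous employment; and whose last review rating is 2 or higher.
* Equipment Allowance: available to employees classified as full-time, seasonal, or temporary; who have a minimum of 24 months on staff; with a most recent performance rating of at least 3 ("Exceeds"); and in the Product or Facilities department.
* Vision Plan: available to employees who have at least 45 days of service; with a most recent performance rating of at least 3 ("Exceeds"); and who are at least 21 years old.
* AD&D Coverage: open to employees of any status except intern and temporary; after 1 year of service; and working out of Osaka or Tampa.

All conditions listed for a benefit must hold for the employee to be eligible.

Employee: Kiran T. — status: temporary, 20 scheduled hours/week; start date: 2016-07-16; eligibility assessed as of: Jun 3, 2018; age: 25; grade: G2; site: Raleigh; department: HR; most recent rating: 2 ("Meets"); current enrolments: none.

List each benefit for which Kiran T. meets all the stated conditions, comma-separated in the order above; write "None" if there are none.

Service from 2016-07-16 to Jun 3, 2018: 687 days.
Relocation Assistance — status temporary ✗ (excluded) → not eligible.
Paid Parental Leave — status temporary ✓; rating 2 ≥ 2 ✓; dept HR ✗ → not eligible.
Unlimited PTO Program — status temporary ✓ (not excluded); service 687 days < 3 years (≈1095 days) ✗ → not eligible.
Sabbatical Program — status temporary ✗ (excluded) → not eligible.
Internet Stipend — status temporary ✓ (not excluded); service 687 days ≥ 6 weeks (≈42 days) ✓; rating 2 ≥ 2 ✓ → eligible.
Equipment Allowance — status temporary ✓; service 687 days < 24 months (≈720 days) ✗ → not eligible.
Vision Plan — service 687 days ≥ 45 days ✓; rating 2 < 3 ✗ → not eligible.
AD&D Coverage — status temporary ✗ (excluded) → not eligible.

Internet Stipend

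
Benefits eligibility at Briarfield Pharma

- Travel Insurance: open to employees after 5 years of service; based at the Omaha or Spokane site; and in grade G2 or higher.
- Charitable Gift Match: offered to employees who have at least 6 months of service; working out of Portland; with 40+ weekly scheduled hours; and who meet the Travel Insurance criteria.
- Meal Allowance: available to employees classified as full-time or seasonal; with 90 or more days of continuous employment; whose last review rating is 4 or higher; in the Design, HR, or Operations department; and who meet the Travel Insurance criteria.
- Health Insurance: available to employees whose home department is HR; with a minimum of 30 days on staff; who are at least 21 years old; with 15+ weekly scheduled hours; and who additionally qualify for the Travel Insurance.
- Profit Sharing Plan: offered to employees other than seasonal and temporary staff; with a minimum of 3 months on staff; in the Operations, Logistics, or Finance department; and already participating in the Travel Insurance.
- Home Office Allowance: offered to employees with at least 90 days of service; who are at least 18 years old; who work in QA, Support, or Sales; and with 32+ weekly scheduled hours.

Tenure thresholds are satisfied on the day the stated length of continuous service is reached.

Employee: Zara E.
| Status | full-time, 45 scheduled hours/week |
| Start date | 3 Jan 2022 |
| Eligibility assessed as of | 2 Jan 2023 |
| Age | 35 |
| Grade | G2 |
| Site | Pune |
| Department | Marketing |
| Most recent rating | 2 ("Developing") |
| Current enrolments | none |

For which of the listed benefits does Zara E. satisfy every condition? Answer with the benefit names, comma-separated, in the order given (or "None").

Service from 3 Jan 2022 to 2 Jan 2023: 364 days.
Travel Insurance — service 364 days < 5 years (≈1825 days) ✗ → not eligible.
Charitable Gift Match — service 364 days ≥ 6 months (≈180 days) ✓; site Pune ✗ (not Portland) → not eligible.
Meal Allowance — status full-time ✓; service 364 days ≥ 90 days ✓; rating 2 < 4 ✗ → not eligible.
Health Insurance — dept Marketing ✗ → not eligible.
Profit Sharing Plan — status full-time ✓ (not excluded); service 364 days ≥ 3 months (≈90 days) ✓; dept Marketing ✗ → not eligible.
Home Office Allowance — service 364 days ≥ 90 days ✓; age 35 ≥ 18 ✓; dept Marketing ✗ → not eligible.

None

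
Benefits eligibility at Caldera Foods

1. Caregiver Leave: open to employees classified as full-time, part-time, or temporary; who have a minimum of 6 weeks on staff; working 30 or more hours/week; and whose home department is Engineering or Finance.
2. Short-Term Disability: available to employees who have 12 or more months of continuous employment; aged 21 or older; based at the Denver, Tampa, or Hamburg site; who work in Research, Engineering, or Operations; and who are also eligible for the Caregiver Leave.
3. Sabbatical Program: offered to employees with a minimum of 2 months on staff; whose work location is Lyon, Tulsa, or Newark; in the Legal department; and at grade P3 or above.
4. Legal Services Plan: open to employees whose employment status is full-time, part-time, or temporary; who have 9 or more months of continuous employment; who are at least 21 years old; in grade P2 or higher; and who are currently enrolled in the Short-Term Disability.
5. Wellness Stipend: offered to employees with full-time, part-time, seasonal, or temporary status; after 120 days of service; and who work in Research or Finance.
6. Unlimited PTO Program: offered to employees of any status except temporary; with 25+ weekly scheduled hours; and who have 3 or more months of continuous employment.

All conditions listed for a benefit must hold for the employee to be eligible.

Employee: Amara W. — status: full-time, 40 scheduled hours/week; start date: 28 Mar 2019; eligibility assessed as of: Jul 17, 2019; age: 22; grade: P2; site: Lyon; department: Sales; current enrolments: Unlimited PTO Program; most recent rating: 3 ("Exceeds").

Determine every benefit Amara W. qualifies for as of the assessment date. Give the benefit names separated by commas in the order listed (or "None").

Unlimited PTO Program

Service from 28 Mar 2019 to Jul 17, 2019: 111 days.
Caregiver Leave — status full-time ✓; service 111 days ≥ 6 weeks (≈42 days) ✓; 40 hrs/wk ≥ 30 ✓; dept Sales ✗ → not eligible.
Short-Term Disability — service 111 days < 12 months (≈360 days) ✗ → not eligible.
Sabbatical Program — service 111 days ≥ 2 months (≈60 days) ✓; site Lyon ✓; dept Sales ✗ → not eligible.
Legal Services Plan — status full-time ✓; service 111 days < 9 months (≈270 days) ✗ → not eligible.
Wellness Stipend — status full-time ✓; service 111 days < 120 days ✗ → not eligible.
Unlimited PTO Program — status full-time ✓ (not excluded); 40 hrs/wk ≥ 25 ✓; service 111 days ≥ 3 months (≈90 days) ✓ → eligible.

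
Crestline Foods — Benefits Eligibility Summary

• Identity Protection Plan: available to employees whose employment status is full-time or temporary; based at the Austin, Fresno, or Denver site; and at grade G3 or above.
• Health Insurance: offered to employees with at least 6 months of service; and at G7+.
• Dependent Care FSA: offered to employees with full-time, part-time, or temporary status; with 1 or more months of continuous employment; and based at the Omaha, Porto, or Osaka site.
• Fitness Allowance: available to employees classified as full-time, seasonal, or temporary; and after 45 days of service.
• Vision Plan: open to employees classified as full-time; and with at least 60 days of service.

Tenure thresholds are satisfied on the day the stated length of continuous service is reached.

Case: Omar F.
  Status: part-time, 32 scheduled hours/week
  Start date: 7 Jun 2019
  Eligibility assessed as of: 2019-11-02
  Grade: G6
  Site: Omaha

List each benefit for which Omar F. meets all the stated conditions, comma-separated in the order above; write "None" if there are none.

Service from 7 Jun 2019 to 2019-11-02: 148 days.
Identity Protection Plan — status part-time ✗ (requires full-time or temporary) → not eligible.
Health Insurance — service 148 days < 6 months (≈180 days) ✗ → not eligible.
Dependent Care FSA — status part-time ✓; service 148 days ≥ 1 month (≈30 days) ✓; site Omaha ✓ → eligible.
Fitness Allowance — status part-time ✗ (requires full-time, seasonal, or temporary) → not eligible.
Vision Plan — status part-time ✗ (requires full-time) → not eligible.

Dependent Care FSA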